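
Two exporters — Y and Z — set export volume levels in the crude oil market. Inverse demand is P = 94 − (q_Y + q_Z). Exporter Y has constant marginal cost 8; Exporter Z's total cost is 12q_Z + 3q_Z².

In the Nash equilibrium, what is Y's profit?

Exporter Y's profit: π = q_Y(94 − (q_Y + q_Z)) − 8q_Y.
∂π/∂q_Y = 86 − 2q_Y − q_Z = 0, so q_Y = 43 − 0.5q_Z.
For Z: ∂π/∂q_Z = 82 − 8q_Z − q_Y = 0 ⇒ q_Z = 10.25 − 0.125q_Y.
Plugging q_Z into Y's best response: q_Y = 43 − 0.5(10.25 − 0.125q_Y) ⇒ 0.9375q_Y = 37.875, so q_Y = 40.4.
Then q_Z = 10.25 − 0.125·40.4 = 5.2.
Price P = 94 − 45.6 = 48.4.
Y's profit: (48.4 − 8)·40.4 = 1632.16.

1632.16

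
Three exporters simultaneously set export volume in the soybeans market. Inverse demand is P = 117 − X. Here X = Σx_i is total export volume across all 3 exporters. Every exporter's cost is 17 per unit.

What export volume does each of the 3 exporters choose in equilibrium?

A representative exporter's profit is π_i = x_i(117 − X) − 17x_i, with X = x_i + Σ_{j≠i} x_j.
First-order condition: 100 − 2x_i − Σ_{j≠i} x_j = 0.
Imposing symmetry (x_j = x for all j) turns Σ_{j≠i} x_j into 2x, so 100 = 4x and x = 25.

25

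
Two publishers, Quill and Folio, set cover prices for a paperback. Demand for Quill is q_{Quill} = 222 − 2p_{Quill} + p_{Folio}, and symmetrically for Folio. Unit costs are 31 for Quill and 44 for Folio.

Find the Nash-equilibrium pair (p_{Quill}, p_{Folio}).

Quill's profit: π = (p_{Quill} − 31)(222 − 2p_{Quill} + p_{Folio}).
∂π/∂p_{Quill} = 284 − 4p_{Quill} + p_{Folio} = 0 ⇒ p_{Quill} = 71 + 0.25p_{Folio}.
Similarly p_{Folio} = 77.5 + 0.25p_{Quill}.
Plugging p_{Folio} into Quill's best response: p_{Quill} = 71 + 0.25(77.5 + 0.25p_{Quill}) ⇒ 0.9375p_{Quill} = 90.375, so p_{Quill} = 96.4.
Then p_{Folio} = 77.5 + 0.25·96.4 = 101.6.

96.4, 101.6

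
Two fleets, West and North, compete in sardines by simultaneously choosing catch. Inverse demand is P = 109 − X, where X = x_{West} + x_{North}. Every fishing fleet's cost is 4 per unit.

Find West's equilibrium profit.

Fishing fleet West's profit: π = x_{West}(109 − (x_{West} + x_{North})) − 4x_{West}.
∂π/∂x_{West} = 105 − 2x_{West} − x_{North} = 0, so x_{West} = 52.5 − 0.5x_{North}.
By symmetry x_{North} = x_{West}; substituting into the reaction function, 1.5x_{West} = 52.5 and x_{West} = 35.
Price P = 109 − 70 = 39.
West's profit: (39 − 4)·35 = 1225.

1225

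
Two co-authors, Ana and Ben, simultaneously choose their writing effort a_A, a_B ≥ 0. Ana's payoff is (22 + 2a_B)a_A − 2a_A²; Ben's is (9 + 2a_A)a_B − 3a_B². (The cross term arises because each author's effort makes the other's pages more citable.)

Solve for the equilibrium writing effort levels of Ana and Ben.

Expanding Ana's payoff: 22a_A + 2a_Ba_A − 2a_A².
∂π/∂a_A = 22 + 2a_B − 4a_A = 0, so a_A = 5.5 + 0.5a_B.
Likewise for Ben: a_B = 1.5 + (1/3)a_A.
Plugging a_B into Ana's best response: a_A = 5.5 + 0.5(1.5 + (1/3)a_A) ⇒ (5/6)a_A = 6.25, so a_A = 7.5.
Then a_B = 1.5 + (1/3)·7.5 = 4.

7.5, 4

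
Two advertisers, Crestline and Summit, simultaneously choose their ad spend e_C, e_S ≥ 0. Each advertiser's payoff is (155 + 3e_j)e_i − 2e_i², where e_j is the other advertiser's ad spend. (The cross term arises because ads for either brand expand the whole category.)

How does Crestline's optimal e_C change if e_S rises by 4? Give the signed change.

Crestline's payoff is (155 + 3e_S)e_C − 2e_C².
∂π/∂e_C = 155 + 3e_S − 4e_C = 0, so e_C = 38.75 + 0.75e_S.
The reaction-function slope is 0.75, so a 4-unit rise in e_S moves e_C by 0.75 × 4 = 3. Crestline's best response rises — the actions are strategic complements.

3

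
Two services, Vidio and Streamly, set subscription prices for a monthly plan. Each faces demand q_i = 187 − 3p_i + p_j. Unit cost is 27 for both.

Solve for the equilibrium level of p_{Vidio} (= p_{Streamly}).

Vidio's profit: π = (p_{Vidio} − 27)(187 − 3p_{Vidio} + p_{Streamly}).
∂π/∂p_{Vidio} = 268 − 6p_{Vidio} + p_{Streamly} = 0 ⇒ p_{Vidio} = 134/3 + (1/6)p_{Streamly}.
By symmetry p_{Streamly} = p_{Vidio}; substituting into the reaction function, (5/6)p_{Vidio} = 134/3 and p_{Vidio} = 53.6.

53.6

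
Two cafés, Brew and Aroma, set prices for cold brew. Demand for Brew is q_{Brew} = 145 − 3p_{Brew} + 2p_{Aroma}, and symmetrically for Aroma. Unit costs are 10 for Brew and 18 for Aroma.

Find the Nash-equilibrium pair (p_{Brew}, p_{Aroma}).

Brew's profit: π = (p_{Brew} − 10)(145 − 3p_{Brew} + 2p_{Aroma}).
∂π/∂p_{Brew} = 175 − 6p_{Brew} + 2p_{Aroma} = 0 ⇒ p_{Brew} = 175/6 + (1/3)p_{Aroma}.
Similarly p_{Aroma} = 199/6 + (1/3)p_{Brew}.
Plugging p_{Aroma} into Brew's best response: p_{Brew} = 175/6 + (1/3)(199/6 + (1/3)p_{Brew}) ⇒ (8/9)p_{Brew} = 362/9, so p_{Brew} = 45.25.
Then p_{Aroma} = 199/6 + (1/3)·45.25 = 48.25.

45.25, 48.25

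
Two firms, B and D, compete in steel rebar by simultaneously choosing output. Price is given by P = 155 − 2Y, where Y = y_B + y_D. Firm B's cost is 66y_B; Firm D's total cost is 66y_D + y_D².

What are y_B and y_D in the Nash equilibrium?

17.8, 8.9

Firm B's profit: π = y_B(155 − 2(y_B + y_D)) − 66y_B.
∂π/∂y_B = 89 − 4y_B − 2y_D = 0, so y_B = 22.25 − 0.5y_D.
For D: ∂π/∂y_D = 89 − 6y_D − 2y_B = 0 ⇒ y_D = 89/6 − (1/3)y_B.
Plugging y_D into B's best response: y_B = 22.25 − 0.5(89/6 − (1/3)y_B) ⇒ (5/6)y_B = 89/6, so y_B = 17.8.
Then y_D = 89/6 − (1/3)·17.8 = 8.9.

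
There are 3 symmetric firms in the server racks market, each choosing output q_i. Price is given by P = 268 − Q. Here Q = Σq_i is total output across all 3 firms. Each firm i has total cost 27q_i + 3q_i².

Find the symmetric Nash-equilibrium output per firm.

24.1

A representative firm's profit is π_i = q_i(268 − Q) − 27q_i − 3q_i², with Q = q_i + Σ_{j≠i} q_j.
First-order condition: 241 − 8q_i − Σ_{j≠i} q_j = 0.
With identical firms, set every q_j = q: then 241 − 8q − 2q = 0, i.e. q = 241/10 = 24.1.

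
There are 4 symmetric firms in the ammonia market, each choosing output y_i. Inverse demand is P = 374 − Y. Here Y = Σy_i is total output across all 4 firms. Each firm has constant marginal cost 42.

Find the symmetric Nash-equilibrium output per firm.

66.4

A representative firm's profit is π_i = y_i(374 − Y) − 42y_i, with Y = y_i + Σ_{j≠i} y_j.
First-order condition: 332 − 2y_i − Σ_{j≠i} y_j = 0.
Imposing symmetry (y_j = y for all j) turns Σ_{j≠i} y_j into 3y, so 332 = 5y and y = 66.4.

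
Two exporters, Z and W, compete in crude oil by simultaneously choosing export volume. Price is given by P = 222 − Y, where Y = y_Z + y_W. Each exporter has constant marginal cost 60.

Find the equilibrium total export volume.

Exporter Z's profit: π = y_Z(222 − (y_Z + y_W)) − 60y_Z.
∂π/∂y_Z = 162 − 2y_Z − y_W = 0, so y_Z = 81 − 0.5y_W.
The game is symmetric, so in equilibrium y_W = y_Z: the reaction function gives 1.5y_Z = 81, hence y_Z = 54.
Total export volume: 54 + 54 = 108.

108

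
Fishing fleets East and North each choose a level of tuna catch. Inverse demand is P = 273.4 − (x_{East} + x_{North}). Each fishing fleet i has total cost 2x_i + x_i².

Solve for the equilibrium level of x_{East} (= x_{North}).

54.28

Fishing fleet East's profit: π = x_{East}(273.4 − (x_{East} + x_{North})) − 2x_{East} − x_{East}².
∂π/∂x_{East} = 271.4 − 4x_{East} − x_{North} = 0, so x_{East} = 67.85 − 0.25x_{North}.
Setting x_{East} = x_{North} in the reaction function: x_{East} = 67.85 − 0.25x_{East}, so x_{East} = 67.85 / 1.25 = 54.28.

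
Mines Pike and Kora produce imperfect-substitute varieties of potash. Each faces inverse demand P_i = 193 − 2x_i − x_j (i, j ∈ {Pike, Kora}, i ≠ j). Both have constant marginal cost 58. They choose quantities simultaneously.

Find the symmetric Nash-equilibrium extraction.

27

Mine Pike's profit: π = x_{Pike}(193 − 2x_{Pike} − x_{Kora}) − 58x_{Pike}.
∂π/∂x_{Pike} = 135 − 4x_{Pike} − x_{Kora} = 0 ⇒ x_{Pike} = 33.75 − 0.25x_{Kora}.
The game is symmetric, so in equilibrium x_{Kora} = x_{Pike}: the reaction function gives 1.25x_{Pike} = 33.75, hence x_{Pike} = 27.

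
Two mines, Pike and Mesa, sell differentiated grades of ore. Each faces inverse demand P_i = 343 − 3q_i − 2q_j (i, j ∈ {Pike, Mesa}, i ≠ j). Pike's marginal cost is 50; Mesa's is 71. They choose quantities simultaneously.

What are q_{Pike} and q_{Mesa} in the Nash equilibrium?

37.9375, 32.6875

Mine Pike's profit: π = q_{Pike}(343 − 3q_{Pike} − 2q_{Mesa}) − 50q_{Pike}.
∂π/∂q_{Pike} = 293 − 6q_{Pike} − 2q_{Mesa} = 0 ⇒ q_{Pike} = 293/6 − (1/3)q_{Mesa}.
Similarly q_{Mesa} = 136/3 − (1/3)q_{Pike}.
Substituting the second reaction function into the first: q_{Pike} = 293/6 − (1/3)(136/3 − (1/3)q_{Pike}), which gives (8/9)q_{Pike} = 607/18 ⇒ q_{Pike} = 37.9375.
Then q_{Mesa} = 136/3 − (1/3)·37.9375 = 32.6875.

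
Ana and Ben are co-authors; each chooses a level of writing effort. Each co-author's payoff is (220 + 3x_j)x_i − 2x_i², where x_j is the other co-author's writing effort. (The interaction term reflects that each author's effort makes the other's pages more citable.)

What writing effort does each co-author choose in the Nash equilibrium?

220

Ana's payoff is (220 + 3x_B)x_A − 2x_A².
∂π/∂x_A = 220 + 3x_B − 4x_A = 0, so x_A = 55 + 0.75x_B.
The game is symmetric, so in equilibrium x_B = x_A: the reaction function gives 0.25x_A = 55, hence x_A = 220.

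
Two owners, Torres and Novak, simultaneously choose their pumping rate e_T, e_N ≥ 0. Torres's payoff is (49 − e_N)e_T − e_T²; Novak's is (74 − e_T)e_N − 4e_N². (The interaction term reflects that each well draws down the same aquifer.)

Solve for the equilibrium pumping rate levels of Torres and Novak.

Expanding Torres's payoff: 49e_T − e_Ne_T − e_T².
∂π/∂e_T = 49 − e_N − 2e_T = 0, so e_T = 24.5 − 0.5e_N.
Likewise for Novak: e_N = 9.25 − 0.125e_T.
Plugging e_N into Torres's best response: e_T = 24.5 − 0.5(9.25 − 0.125e_T) ⇒ 0.9375e_T = 19.875, so e_T = 21.2.
Then e_N = 9.25 − 0.125·21.2 = 6.6.

21.2, 6.6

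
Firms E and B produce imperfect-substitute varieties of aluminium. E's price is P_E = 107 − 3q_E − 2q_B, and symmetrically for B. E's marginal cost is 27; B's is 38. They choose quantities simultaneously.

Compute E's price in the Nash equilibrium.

Firm E's profit: π = q_E(107 − 3q_E − 2q_B) − 27q_E.
∂π/∂q_E = 80 − 6q_E − 2q_B = 0 ⇒ q_E = 40/3 − (1/3)q_B.
Similarly q_B = 11.5 − (1/3)q_E.
Plugging q_B into E's best response: q_E = 40/3 − (1/3)(11.5 − (1/3)q_E) ⇒ (8/9)q_E = 9.5, so q_E = 10.6875.
Then q_B = 11.5 − (1/3)·10.6875 = 7.9375.
P_E = 107 − 3·10.6875 − 2·7.9375 = 59.0625.

59.0625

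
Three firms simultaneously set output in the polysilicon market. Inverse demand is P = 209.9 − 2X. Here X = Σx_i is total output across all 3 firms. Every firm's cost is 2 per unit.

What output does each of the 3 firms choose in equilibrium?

25.9875

A representative firm's profit is π_i = x_i(209.9 − 2X) − 2x_i, with X = x_i + Σ_{j≠i} x_j.
First-order condition: 207.9 − 4x_i − 2Σ_{j≠i} x_j = 0.
Imposing symmetry (x_j = x for all j) turns Σ_{j≠i} x_j into 2x, so 207.9 = 8x and x = 25.9875.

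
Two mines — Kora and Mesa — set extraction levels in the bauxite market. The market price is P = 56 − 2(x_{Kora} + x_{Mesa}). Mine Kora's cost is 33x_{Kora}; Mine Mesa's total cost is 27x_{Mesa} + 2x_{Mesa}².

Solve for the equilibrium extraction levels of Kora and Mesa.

4.5, 2.5

Mine Kora's profit: π = x_{Kora}(56 − 2(x_{Kora} + x_{Mesa})) − 33x_{Kora}.
∂π/∂x_{Kora} = 23 − 4x_{Kora} − 2x_{Mesa} = 0, so x_{Kora} = 5.75 − 0.5x_{Mesa}.
For Mesa: ∂π/∂x_{Mesa} = 29 − 8x_{Mesa} − 2x_{Kora} = 0 ⇒ x_{Mesa} = 3.625 − 0.25x_{Kora}.
Plugging x_{Mesa} into Kora's best response: x_{Kora} = 5.75 − 0.5(3.625 − 0.25x_{Kora}) ⇒ 0.875x_{Kora} = 3.9375, so x_{Kora} = 4.5.
Then x_{Mesa} = 3.625 − 0.25·4.5 = 2.5.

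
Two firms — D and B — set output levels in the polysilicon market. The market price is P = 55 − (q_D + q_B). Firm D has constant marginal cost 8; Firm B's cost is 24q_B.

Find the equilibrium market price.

Firm D's profit: π = q_D(55 − (q_D + q_B)) − 8q_D.
∂π/∂q_D = 47 − 2q_D − q_B = 0, so q_D = 23.5 − 0.5q_B.
By the same steps for B: q_B = 15.5 − 0.5q_D.
Solving the two reaction functions simultaneously: (1 − (−0.5)(−0.5))q_D = 23.5 − 0.5·15.5, so 0.75q_D = 15.75 and q_D = 21.
Then q_B = 15.5 − 0.5·21 = 5.
Equilibrium price: P = 55 − 26 = 29.

29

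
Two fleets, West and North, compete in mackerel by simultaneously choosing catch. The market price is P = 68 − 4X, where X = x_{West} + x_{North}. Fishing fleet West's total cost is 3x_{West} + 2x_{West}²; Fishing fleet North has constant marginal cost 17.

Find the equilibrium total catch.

Fishing fleet West's profit: π = x_{West}(68 − 4(x_{West} + x_{North})) − 3x_{West} − 2x_{West}².
∂π/∂x_{West} = 65 − 12x_{West} − 4x_{North} = 0, so x_{West} = 65/12 − (1/3)x_{North}.
For North: ∂π/∂x_{North} = 51 − 8x_{North} − 4x_{West} = 0 ⇒ x_{North} = 6.375 − 0.5x_{West}.
Plugging x_{North} into West's best response: x_{West} = 65/12 − (1/3)(6.375 − 0.5x_{West}) ⇒ (5/6)x_{West} = 79/24, so x_{West} = 3.95.
Then x_{North} = 6.375 − 0.5·3.95 = 4.4.
Total catch: 3.95 + 4.4 = 8.35.

8.35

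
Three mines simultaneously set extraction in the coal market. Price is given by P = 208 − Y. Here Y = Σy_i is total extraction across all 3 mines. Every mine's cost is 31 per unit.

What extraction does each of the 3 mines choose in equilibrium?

44.25

A representative mine's profit is π_i = y_i(208 − Y) − 31y_i, with Y = y_i + Σ_{j≠i} y_j.
First-order condition: 177 − 2y_i − Σ_{j≠i} y_j = 0.
With identical mines, set every y_j = y: then 177 − 2y − 2y = 0, i.e. y = 177/4 = 44.25.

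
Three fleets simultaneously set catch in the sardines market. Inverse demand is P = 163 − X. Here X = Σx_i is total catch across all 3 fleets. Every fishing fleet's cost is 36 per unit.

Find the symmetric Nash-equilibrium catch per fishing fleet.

31.75

A representative fishing fleet's profit is π_i = x_i(163 − X) − 36x_i, with X = x_i + Σ_{j≠i} x_j.
First-order condition: 127 − 2x_i − Σ_{j≠i} x_j = 0.
With identical fishing fleets, set every x_j = x: then 127 − 2x − 2x = 0, i.e. x = 127/4 = 31.75.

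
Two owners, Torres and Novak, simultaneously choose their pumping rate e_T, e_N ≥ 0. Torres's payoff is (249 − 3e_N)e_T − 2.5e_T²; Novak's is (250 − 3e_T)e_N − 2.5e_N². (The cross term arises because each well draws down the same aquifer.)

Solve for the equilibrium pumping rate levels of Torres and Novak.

30.9375, 31.4375

Expanding Torres's payoff: 249e_T − 3e_Ne_T − 2.5e_T².
∂π/∂e_T = 249 − 3e_N − 5e_T = 0, so e_T = 49.8 − 0.6e_N.
Likewise for Novak: e_N = 50 − 0.6e_T.
Plugging e_N into Torres's best response: e_T = 49.8 − 0.6(50 − 0.6e_T) ⇒ 0.64e_T = 19.8, so e_T = 30.9375.
Then e_N = 50 − 0.6·30.9375 = 31.4375.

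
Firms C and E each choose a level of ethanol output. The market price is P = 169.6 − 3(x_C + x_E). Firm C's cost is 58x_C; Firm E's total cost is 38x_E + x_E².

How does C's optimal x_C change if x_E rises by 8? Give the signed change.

Firm C's profit: π = x_C(169.6 − 3(x_C + x_E)) − 58x_C.
∂π/∂x_C = 111.6 − 6x_C − 3x_E = 0, so x_C = 18.6 − 0.5x_E.
The reaction-function slope is −0.5, so an 8-unit rise in x_E moves x_C by −0.5 × 8 = −4. C's best response falls — the actions are strategic substitutes.

-4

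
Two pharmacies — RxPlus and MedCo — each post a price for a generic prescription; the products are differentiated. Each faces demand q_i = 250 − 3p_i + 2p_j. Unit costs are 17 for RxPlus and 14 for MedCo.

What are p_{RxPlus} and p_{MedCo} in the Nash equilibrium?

RxPlus's profit: π = (p_{RxPlus} − 17)(250 − 3p_{RxPlus} + 2p_{MedCo}).
∂π/∂p_{RxPlus} = 301 − 6p_{RxPlus} + 2p_{MedCo} = 0 ⇒ p_{RxPlus} = 301/6 + (1/3)p_{MedCo}.
Similarly p_{MedCo} = 146/3 + (1/3)p_{RxPlus}.
Solving the two reaction functions simultaneously: (1 − (1/3)(1/3))p_{RxPlus} = 301/6 + (1/3)·(146/3), so (8/9)p_{RxPlus} = 1195/18 and p_{RxPlus} = 74.6875.
Then p_{MedCo} = 146/3 + (1/3)·74.6875 = 73.5625.

74.6875, 73.5625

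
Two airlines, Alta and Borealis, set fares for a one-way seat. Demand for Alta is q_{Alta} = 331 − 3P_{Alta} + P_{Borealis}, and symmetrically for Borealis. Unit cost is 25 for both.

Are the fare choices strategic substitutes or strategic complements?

strategic complements

Alta's profit: π = (P_{Alta} − 25)(331 − 3P_{Alta} + P_{Borealis}).
∂π/∂P_{Alta} = 406 − 6P_{Alta} + P_{Borealis} = 0 ⇒ P_{Alta} = 203/3 + (1/6)P_{Borealis}.
The best-response slope dP_{Alta}/dP_{Borealis} = 1/6 > 0: the reaction function is upward-sloping, so the choices are strategic complements.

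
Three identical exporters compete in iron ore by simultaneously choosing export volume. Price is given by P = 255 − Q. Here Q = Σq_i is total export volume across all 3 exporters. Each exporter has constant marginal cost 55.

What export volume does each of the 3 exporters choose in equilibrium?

A representative exporter's profit is π_i = q_i(255 − Q) − 55q_i, with Q = q_i + Σ_{j≠i} q_j.
First-order condition: 200 − 2q_i − Σ_{j≠i} q_j = 0.
Imposing symmetry (q_j = q for all j) turns Σ_{j≠i} q_j into 2q, so 200 = 4q and q = 50.

50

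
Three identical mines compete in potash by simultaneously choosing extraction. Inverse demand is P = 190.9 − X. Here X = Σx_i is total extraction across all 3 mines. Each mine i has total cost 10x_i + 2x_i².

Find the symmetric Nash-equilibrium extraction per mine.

A representative mine's profit is π_i = x_i(190.9 − X) − 10x_i − 2x_i², with X = x_i + Σ_{j≠i} x_j.
First-order condition: 180.9 − 6x_i − Σ_{j≠i} x_j = 0.
With identical mines, set every x_j = x: then 180.9 − 6x − 2x = 0, i.e. x = 180.9/8 = 22.6125.

22.6125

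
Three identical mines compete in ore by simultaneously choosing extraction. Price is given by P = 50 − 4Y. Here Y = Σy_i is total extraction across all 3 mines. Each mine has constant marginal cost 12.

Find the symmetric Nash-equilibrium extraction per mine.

2.375

A representative mine's profit is π_i = y_i(50 − 4Y) − 12y_i, with Y = y_i + Σ_{j≠i} y_j.
First-order condition: 38 − 8y_i − 4Σ_{j≠i} y_j = 0.
Imposing symmetry (y_j = y for all j) turns Σ_{j≠i} y_j into 2y, so 38 = 16y and y = 2.375.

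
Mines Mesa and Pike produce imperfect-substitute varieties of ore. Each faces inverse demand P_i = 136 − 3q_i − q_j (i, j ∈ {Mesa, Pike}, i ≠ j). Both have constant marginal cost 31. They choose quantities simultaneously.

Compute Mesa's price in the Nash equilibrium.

Mine Mesa's profit: π = q_{Mesa}(136 − 3q_{Mesa} − q_{Pike}) − 31q_{Mesa}.
∂π/∂q_{Mesa} = 105 − 6q_{Mesa} − q_{Pike} = 0 ⇒ q_{Mesa} = 17.5 − (1/6)q_{Pike}.
Setting q_{Mesa} = q_{Pike} in the reaction function: q_{Mesa} = 17.5 − (1/6)q_{Mesa}, so q_{Mesa} = 17.5 / (7/6) = 15.
P_{Mesa} = 136 − 3·15 − 15 = 76.

76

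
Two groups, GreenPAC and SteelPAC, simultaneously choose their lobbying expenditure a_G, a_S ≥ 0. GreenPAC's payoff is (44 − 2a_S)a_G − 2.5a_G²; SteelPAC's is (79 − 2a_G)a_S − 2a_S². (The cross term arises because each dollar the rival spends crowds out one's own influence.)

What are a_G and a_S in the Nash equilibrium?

Expanding GreenPAC's payoff: 44a_G − 2a_Sa_G − 2.5a_G².
∂π/∂a_G = 44 − 2a_S − 5a_G = 0, so a_G = 8.8 − 0.4a_S.
Likewise for SteelPAC: a_S = 19.75 − 0.5a_G.
Solving the two reaction functions simultaneously: (1 − (−0.4)(−0.5))a_G = 8.8 − 0.4·19.75, so 0.8a_G = 0.9 and a_G = 1.125.
Then a_S = 19.75 − 0.5·1.125 = 19.1875.

1.125, 19.1875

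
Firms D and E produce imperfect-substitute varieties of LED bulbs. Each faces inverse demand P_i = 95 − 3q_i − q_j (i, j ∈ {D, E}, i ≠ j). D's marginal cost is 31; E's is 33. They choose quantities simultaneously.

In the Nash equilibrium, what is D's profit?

253.92

Firm D's profit: π = q_D(95 − 3q_D − q_E) − 31q_D.
∂π/∂q_D = 64 − 6q_D − q_E = 0 ⇒ q_D = 32/3 − (1/6)q_E.
Similarly q_E = 31/3 − (1/6)q_D.
Solving the two reaction functions simultaneously: (1 − (−1/6)(−1/6))q_D = 32/3 − (1/6)·(31/3), so (35/36)q_D = 161/18 and q_D = 9.2.
Then q_E = 31/3 − (1/6)·9.2 = 8.8.
P_D = 95 − 3·9.2 − 8.8 = 58.6.
Profit = (58.6 − 31)·9.2 = 253.92.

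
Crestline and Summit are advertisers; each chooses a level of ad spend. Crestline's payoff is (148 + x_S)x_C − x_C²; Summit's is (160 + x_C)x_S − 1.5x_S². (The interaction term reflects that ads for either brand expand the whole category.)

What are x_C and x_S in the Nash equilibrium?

Expanding Crestline's payoff: 148x_C + x_Sx_C − x_C².
∂π/∂x_C = 148 + x_S − 2x_C = 0, so x_C = 74 + 0.5x_S.
Likewise for Summit: x_S = 160/3 + (1/3)x_C.
Substituting the second reaction function into the first: x_C = 74 + 0.5(160/3 + (1/3)x_C), which gives (5/6)x_C = 302/3 ⇒ x_C = 120.8.
Then x_S = 160/3 + (1/3)·120.8 = 93.6.

120.8, 93.6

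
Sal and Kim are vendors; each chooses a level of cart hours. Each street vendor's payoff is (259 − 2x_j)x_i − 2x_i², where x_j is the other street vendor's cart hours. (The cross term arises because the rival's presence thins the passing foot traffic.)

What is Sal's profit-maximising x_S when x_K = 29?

50.25

Sal's payoff is (259 − 2x_K)x_S − 2x_S².
∂π/∂x_S = 259 − 2x_K − 4x_S = 0, so x_S = 64.75 − 0.5x_K.
At x_K = 29: x_S = 64.75 − 0.5·29 = 50.25.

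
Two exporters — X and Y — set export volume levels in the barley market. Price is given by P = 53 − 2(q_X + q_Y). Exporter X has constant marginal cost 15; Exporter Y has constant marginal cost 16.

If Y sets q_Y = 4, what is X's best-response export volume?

7.5

Exporter X's profit: π = q_X(53 − 2(q_X + q_Y)) − 15q_X.
∂π/∂q_X = 38 − 4q_X − 2q_Y = 0, so q_X = 9.5 − 0.5q_Y.
At q_Y = 4: q_X = 9.5 − 0.5·4 = 7.5.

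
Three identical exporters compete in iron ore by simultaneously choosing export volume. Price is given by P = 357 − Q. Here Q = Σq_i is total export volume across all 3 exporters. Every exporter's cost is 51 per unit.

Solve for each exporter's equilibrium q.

76.5

A representative exporter's profit is π_i = q_i(357 − Q) − 51q_i, with Q = q_i + Σ_{j≠i} q_j.
First-order condition: 306 − 2q_i − Σ_{j≠i} q_j = 0.
Imposing symmetry (q_j = q for all j) turns Σ_{j≠i} q_j into 2q, so 306 = 4q and q = 76.5.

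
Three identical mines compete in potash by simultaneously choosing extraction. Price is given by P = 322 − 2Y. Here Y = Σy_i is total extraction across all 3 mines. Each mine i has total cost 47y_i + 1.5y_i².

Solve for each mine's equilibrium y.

25

A representative mine's profit is π_i = y_i(322 − 2Y) − 47y_i − 1.5y_i², with Y = y_i + Σ_{j≠i} y_j.
First-order condition: 275 − 7y_i − 2Σ_{j≠i} y_j = 0.
With identical mines, set every y_j = y: then 275 − 7y − 4y = 0, i.e. y = 275/11 = 25.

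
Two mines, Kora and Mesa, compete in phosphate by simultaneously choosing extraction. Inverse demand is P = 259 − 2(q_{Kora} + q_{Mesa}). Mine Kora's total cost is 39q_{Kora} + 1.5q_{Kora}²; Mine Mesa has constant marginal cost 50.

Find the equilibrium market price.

Mine Kora's profit: π = q_{Kora}(259 − 2(q_{Kora} + q_{Mesa})) − 39q_{Kora} − 1.5q_{Kora}².
∂π/∂q_{Kora} = 220 − 7q_{Kora} − 2q_{Mesa} = 0, so q_{Kora} = 220/7 − (2/7)q_{Mesa}.
For Mesa: ∂π/∂q_{Mesa} = 209 − 4q_{Mesa} − 2q_{Kora} = 0 ⇒ q_{Mesa} = 52.25 − 0.5q_{Kora}.
Substituting the second reaction function into the first: q_{Kora} = 220/7 − (2/7)(52.25 − 0.5q_{Kora}), which gives (6/7)q_{Kora} = 16.5 ⇒ q_{Kora} = 19.25.
Then q_{Mesa} = 52.25 − 0.5·19.25 = 42.625.
Equilibrium price: P = 259 − 2·61.875 = 135.25.

135.25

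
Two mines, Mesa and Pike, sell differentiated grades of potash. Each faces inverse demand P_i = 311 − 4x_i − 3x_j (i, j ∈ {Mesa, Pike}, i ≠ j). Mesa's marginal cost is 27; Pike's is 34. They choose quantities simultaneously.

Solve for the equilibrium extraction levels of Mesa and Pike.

Mine Mesa's profit: π = x_{Mesa}(311 − 4x_{Mesa} − 3x_{Pike}) − 27x_{Mesa}.
∂π/∂x_{Mesa} = 284 − 8x_{Mesa} − 3x_{Pike} = 0 ⇒ x_{Mesa} = 35.5 − 0.375x_{Pike}.
Similarly x_{Pike} = 34.625 − 0.375x_{Mesa}.
Substituting the second reaction function into the first: x_{Mesa} = 35.5 − 0.375(34.625 − 0.375x_{Mesa}), which gives (55/64)x_{Mesa} = 1441/64 ⇒ x_{Mesa} = 26.2.
Then x_{Pike} = 34.625 − 0.375·26.2 = 24.8.

26.2, 24.8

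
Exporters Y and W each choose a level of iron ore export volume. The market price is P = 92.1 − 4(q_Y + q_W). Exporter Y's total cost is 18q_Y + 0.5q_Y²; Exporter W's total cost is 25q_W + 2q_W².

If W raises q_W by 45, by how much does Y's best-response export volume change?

-20

Exporter Y's profit: π = q_Y(92.1 − 4(q_Y + q_W)) − 18q_Y − 0.5q_Y².
∂π/∂q_Y = 74.1 − 9q_Y − 4q_W = 0, so q_Y = 247/30 − (4/9)q_W.
The reaction-function slope is −4/9, so a 45-unit rise in q_W moves q_Y by −4/9 × 45 = −20. Y's best response falls — the actions are strategic substitutes.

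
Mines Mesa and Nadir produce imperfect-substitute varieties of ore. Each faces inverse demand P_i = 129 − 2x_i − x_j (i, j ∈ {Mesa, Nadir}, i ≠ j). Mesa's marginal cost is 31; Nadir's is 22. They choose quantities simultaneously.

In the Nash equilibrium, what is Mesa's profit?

Mine Mesa's profit: π = x_{Mesa}(129 − 2x_{Mesa} − x_{Nadir}) − 31x_{Mesa}.
∂π/∂x_{Mesa} = 98 − 4x_{Mesa} − x_{Nadir} = 0 ⇒ x_{Mesa} = 24.5 − 0.25x_{Nadir}.
Similarly x_{Nadir} = 26.75 − 0.25x_{Mesa}.
Plugging x_{Nadir} into Mesa's best response: x_{Mesa} = 24.5 − 0.25(26.75 − 0.25x_{Mesa}) ⇒ 0.9375x_{Mesa} = 17.8125, so x_{Mesa} = 19.
Then x_{Nadir} = 26.75 − 0.25·19 = 22.
P_{Mesa} = 129 − 2·19 − 22 = 69.
Profit = (69 − 31)·19 = 722.

722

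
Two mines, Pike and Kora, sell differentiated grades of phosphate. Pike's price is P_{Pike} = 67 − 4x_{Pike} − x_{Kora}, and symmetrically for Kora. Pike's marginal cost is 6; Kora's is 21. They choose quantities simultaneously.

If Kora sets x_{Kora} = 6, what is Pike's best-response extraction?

6.875

Mine Pike's profit: π = x_{Pike}(67 − 4x_{Pike} − x_{Kora}) − 6x_{Pike}.
∂π/∂x_{Pike} = 61 − 8x_{Pike} − x_{Kora} = 0 ⇒ x_{Pike} = 7.625 − 0.125x_{Kora}.
At x_{Kora} = 6: x_{Pike} = 7.625 − 0.125·6 = 6.875.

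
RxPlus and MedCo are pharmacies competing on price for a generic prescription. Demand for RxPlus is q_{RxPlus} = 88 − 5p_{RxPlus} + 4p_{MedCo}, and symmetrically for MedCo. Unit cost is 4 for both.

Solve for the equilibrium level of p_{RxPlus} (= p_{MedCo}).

RxPlus's profit: π = (p_{RxPlus} − 4)(88 − 5p_{RxPlus} + 4p_{MedCo}).
∂π/∂p_{RxPlus} = 108 − 10p_{RxPlus} + 4p_{MedCo} = 0 ⇒ p_{RxPlus} = 10.8 + 0.4p_{MedCo}.
Setting p_{RxPlus} = p_{MedCo} in the reaction function: p_{RxPlus} = 10.8 + 0.4p_{RxPlus}, so p_{RxPlus} = 10.8 / 0.6 = 18.

18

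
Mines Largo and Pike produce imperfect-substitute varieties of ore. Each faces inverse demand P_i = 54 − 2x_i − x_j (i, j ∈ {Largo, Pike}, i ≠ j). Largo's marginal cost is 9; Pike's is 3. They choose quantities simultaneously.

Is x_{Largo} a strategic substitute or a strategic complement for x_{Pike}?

Mine Largo's profit: π = x_{Largo}(54 − 2x_{Largo} − x_{Pike}) − 9x_{Largo}.
∂π/∂x_{Largo} = 45 − 4x_{Largo} − x_{Pike} = 0 ⇒ x_{Largo} = 11.25 − 0.25x_{Pike}.
The best-response slope dx_{Largo}/dx_{Pike} = −0.25 < 0: the reaction function is downward-sloping, so the choices are strategic substitutes.

strategic substitutes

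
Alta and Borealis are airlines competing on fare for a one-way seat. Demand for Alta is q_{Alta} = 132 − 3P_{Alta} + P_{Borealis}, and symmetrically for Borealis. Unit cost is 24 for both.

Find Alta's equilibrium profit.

Alta's profit: π = (P_{Alta} − 24)(132 − 3P_{Alta} + P_{Borealis}).
∂π/∂P_{Alta} = 204 − 6P_{Alta} + P_{Borealis} = 0 ⇒ P_{Alta} = 34 + (1/6)P_{Borealis}.
By symmetry P_{Borealis} = P_{Alta}; substituting into the reaction function, (5/6)P_{Alta} = 34 and P_{Alta} = 40.8.
q_{Alta} = 132 − 3·40.8 + 40.8 = 50.4.
Profit = (40.8 − 24)·50.4 = 846.72.

846.72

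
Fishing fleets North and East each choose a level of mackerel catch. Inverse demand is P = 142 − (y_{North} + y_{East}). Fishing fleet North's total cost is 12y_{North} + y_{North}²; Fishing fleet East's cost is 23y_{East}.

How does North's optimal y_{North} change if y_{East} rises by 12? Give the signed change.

-3

Fishing fleet North's profit: π = y_{North}(142 − (y_{North} + y_{East})) − 12y_{North} − y_{North}².
∂π/∂y_{North} = 130 − 4y_{North} − y_{East} = 0, so y_{North} = 32.5 − 0.25y_{East}.
The reaction-function slope is −0.25, so a 12-unit rise in y_{East} moves y_{North} by −0.25 × 12 = −3. North's best response falls — the actions are strategic substitutes.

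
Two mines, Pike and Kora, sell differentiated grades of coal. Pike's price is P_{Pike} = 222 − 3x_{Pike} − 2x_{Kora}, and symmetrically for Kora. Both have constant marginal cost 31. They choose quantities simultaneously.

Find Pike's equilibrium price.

Mine Pike's profit: π = x_{Pike}(222 − 3x_{Pike} − 2x_{Kora}) − 31x_{Pike}.
∂π/∂x_{Pike} = 191 − 6x_{Pike} − 2x_{Kora} = 0 ⇒ x_{Pike} = 191/6 − (1/3)x_{Kora}.
Setting x_{Pike} = x_{Kora} in the reaction function: x_{Pike} = 191/6 − (1/3)x_{Pike}, so x_{Pike} = (191/6) / (4/3) = 23.875.
P_{Pike} = 222 − 3·23.875 − 2·23.875 = 102.625.

102.625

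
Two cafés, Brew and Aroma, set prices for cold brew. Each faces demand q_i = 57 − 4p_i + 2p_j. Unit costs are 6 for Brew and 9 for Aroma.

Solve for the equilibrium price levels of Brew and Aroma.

13.9, 15.1

Brew's profit: π = (p_{Brew} − 6)(57 − 4p_{Brew} + 2p_{Aroma}).
∂π/∂p_{Brew} = 81 − 8p_{Brew} + 2p_{Aroma} = 0 ⇒ p_{Brew} = 10.125 + 0.25p_{Aroma}.
Similarly p_{Aroma} = 11.625 + 0.25p_{Brew}.
Solving the two reaction functions simultaneously: (1 − (0.25)(0.25))p_{Brew} = 10.125 + 0.25·11.625, so 0.9375p_{Brew} = 417/32 and p_{Brew} = 13.9.
Then p_{Aroma} = 11.625 + 0.25·13.9 = 15.1.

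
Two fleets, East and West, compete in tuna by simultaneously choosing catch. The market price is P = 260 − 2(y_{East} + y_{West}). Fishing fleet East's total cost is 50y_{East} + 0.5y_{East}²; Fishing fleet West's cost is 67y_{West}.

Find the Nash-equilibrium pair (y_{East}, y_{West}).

28.375, 34.0625

Fishing fleet East's profit: π = y_{East}(260 − 2(y_{East} + y_{West})) − 50y_{East} − 0.5y_{East}².
∂π/∂y_{East} = 210 − 5y_{East} − 2y_{West} = 0, so y_{East} = 42 − 0.4y_{West}.
For West: ∂π/∂y_{West} = 193 − 4y_{West} − 2y_{East} = 0 ⇒ y_{West} = 48.25 − 0.5y_{East}.
Substituting the second reaction function into the first: y_{East} = 42 − 0.4(48.25 − 0.5y_{East}), which gives 0.8y_{East} = 22.7 ⇒ y_{East} = 28.375.
Then y_{West} = 48.25 − 0.5·28.375 = 34.0625.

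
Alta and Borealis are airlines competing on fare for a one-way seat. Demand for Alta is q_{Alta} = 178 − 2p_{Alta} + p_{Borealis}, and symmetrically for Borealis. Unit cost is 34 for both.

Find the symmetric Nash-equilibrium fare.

Alta's profit: π = (p_{Alta} − 34)(178 − 2p_{Alta} + p_{Borealis}).
∂π/∂p_{Alta} = 246 − 4p_{Alta} + p_{Borealis} = 0 ⇒ p_{Alta} = 61.5 + 0.25p_{Borealis}.
The game is symmetric, so in equilibrium p_{Borealis} = p_{Alta}: the reaction function gives 0.75p_{Alta} = 61.5, hence p_{Alta} = 82.

82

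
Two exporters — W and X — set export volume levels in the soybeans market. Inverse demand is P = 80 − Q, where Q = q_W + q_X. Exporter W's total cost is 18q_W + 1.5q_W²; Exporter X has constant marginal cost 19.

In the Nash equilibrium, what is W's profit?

122.5

Exporter W's profit: π = q_W(80 − (q_W + q_X)) − 18q_W − 1.5q_W².
∂π/∂q_W = 62 − 5q_W − q_X = 0, so q_W = 12.4 − 0.2q_X.
For X: ∂π/∂q_X = 61 − 2q_X − q_W = 0 ⇒ q_X = 30.5 − 0.5q_W.
Substituting the second reaction function into the first: q_W = 12.4 − 0.2(30.5 − 0.5q_W), which gives 0.9q_W = 6.3 ⇒ q_W = 7.
Then q_X = 30.5 − 0.5·7 = 27.
Price P = 80 − 34 = 46.
W's profit: (46 − 18)·7 − 1.5(7)² = 122.5.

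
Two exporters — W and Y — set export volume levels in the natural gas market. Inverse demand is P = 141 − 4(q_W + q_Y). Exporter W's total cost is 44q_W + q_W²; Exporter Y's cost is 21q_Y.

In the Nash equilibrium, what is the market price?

Exporter W's profit: π = q_W(141 − 4(q_W + q_Y)) − 44q_W − q_W².
∂π/∂q_W = 97 − 10q_W − 4q_Y = 0, so q_W = 9.7 − 0.4q_Y.
For Y: ∂π/∂q_Y = 120 − 8q_Y − 4q_W = 0 ⇒ q_Y = 15 − 0.5q_W.
Plugging q_Y into W's best response: q_W = 9.7 − 0.4(15 − 0.5q_W) ⇒ 0.8q_W = 3.7, so q_W = 4.625.
Then q_Y = 15 − 0.5·4.625 = 12.6875.
Equilibrium price: P = 141 − 4·17.3125 = 71.75.

71.75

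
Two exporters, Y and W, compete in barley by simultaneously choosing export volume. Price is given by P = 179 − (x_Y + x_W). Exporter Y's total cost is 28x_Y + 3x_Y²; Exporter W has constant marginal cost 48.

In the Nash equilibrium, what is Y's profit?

Exporter Y's profit: π = x_Y(179 − (x_Y + x_W)) − 28x_Y − 3x_Y².
∂π/∂x_Y = 151 − 8x_Y − x_W = 0, so x_Y = 18.875 − 0.125x_W.
For W: ∂π/∂x_W = 131 − 2x_W − x_Y = 0 ⇒ x_W = 65.5 − 0.5x_Y.
Substituting the second reaction function into the first: x_Y = 18.875 − 0.125(65.5 − 0.5x_Y), which gives 0.9375x_Y = 10.6875 ⇒ x_Y = 11.4.
Then x_W = 65.5 − 0.5·11.4 = 59.8.
Price P = 179 − 71.2 = 107.8.
Y's profit: (107.8 − 28)·11.4 − 3(11.4)² = 519.84.

519.84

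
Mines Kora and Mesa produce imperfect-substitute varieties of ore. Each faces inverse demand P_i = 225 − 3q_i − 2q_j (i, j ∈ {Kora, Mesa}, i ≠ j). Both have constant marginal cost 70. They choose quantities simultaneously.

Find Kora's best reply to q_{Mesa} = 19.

Mine Kora's profit: π = q_{Kora}(225 − 3q_{Kora} − 2q_{Mesa}) − 70q_{Kora}.
∂π/∂q_{Kora} = 155 − 6q_{Kora} − 2q_{Mesa} = 0 ⇒ q_{Kora} = 155/6 − (1/3)q_{Mesa}.
At q_{Mesa} = 19: q_{Kora} = 155/6 − (1/3)·19 = 19.5.

19.5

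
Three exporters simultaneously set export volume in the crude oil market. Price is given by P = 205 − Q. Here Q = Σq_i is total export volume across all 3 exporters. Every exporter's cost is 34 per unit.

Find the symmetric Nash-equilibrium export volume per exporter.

42.75

A representative exporter's profit is π_i = q_i(205 − Q) − 34q_i, with Q = q_i + Σ_{j≠i} q_j.
First-order condition: 171 − 2q_i − Σ_{j≠i} q_j = 0.
Imposing symmetry (q_j = q for all j) turns Σ_{j≠i} q_j into 2q, so 171 = 4q and q = 42.75.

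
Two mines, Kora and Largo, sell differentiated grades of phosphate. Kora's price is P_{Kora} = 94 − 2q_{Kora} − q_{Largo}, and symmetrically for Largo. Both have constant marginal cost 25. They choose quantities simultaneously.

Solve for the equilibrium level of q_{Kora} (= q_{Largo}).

Mine Kora's profit: π = q_{Kora}(94 − 2q_{Kora} − q_{Largo}) − 25q_{Kora}.
∂π/∂q_{Kora} = 69 − 4q_{Kora} − q_{Largo} = 0 ⇒ q_{Kora} = 17.25 − 0.25q_{Largo}.
By symmetry q_{Largo} = q_{Kora}; substituting into the reaction function, 1.25q_{Kora} = 17.25 and q_{Kora} = 13.8.

13.8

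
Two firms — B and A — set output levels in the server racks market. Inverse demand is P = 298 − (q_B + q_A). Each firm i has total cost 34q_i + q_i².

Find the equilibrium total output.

105.6

Firm B's profit: π = q_B(298 − (q_B + q_A)) − 34q_B − q_B².
∂π/∂q_B = 264 − 4q_B − q_A = 0, so q_B = 66 − 0.25q_A.
Setting q_B = q_A in the reaction function: q_B = 66 − 0.25q_B, so q_B = 66 / 1.25 = 52.8.
Total output: 52.8 + 52.8 = 105.6.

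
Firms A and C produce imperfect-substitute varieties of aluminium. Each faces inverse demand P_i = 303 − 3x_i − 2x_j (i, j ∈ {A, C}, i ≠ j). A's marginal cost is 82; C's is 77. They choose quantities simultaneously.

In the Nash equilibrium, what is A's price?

Firm A's profit: π = x_A(303 − 3x_A − 2x_C) − 82x_A.
∂π/∂x_A = 221 − 6x_A − 2x_C = 0 ⇒ x_A = 221/6 − (1/3)x_C.
Similarly x_C = 113/3 − (1/3)x_A.
Plugging x_C into A's best response: x_A = 221/6 − (1/3)(113/3 − (1/3)x_A) ⇒ (8/9)x_A = 437/18, so x_A = 27.3125.
Then x_C = 113/3 − (1/3)·27.3125 = 28.5625.
P_A = 303 − 3·27.3125 − 2·28.5625 = 163.9375.

163.9375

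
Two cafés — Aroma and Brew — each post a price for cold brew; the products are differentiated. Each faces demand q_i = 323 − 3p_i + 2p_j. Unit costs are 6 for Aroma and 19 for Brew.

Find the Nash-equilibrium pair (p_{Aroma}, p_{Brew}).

87.6875, 92.5625

Aroma's profit: π = (p_{Aroma} − 6)(323 − 3p_{Aroma} + 2p_{Brew}).
∂π/∂p_{Aroma} = 341 − 6p_{Aroma} + 2p_{Brew} = 0 ⇒ p_{Aroma} = 341/6 + (1/3)p_{Brew}.
Similarly p_{Brew} = 190/3 + (1/3)p_{Aroma}.
Plugging p_{Brew} into Aroma's best response: p_{Aroma} = 341/6 + (1/3)(190/3 + (1/3)p_{Aroma}) ⇒ (8/9)p_{Aroma} = 1403/18, so p_{Aroma} = 87.6875.
Then p_{Brew} = 190/3 + (1/3)·87.6875 = 92.5625.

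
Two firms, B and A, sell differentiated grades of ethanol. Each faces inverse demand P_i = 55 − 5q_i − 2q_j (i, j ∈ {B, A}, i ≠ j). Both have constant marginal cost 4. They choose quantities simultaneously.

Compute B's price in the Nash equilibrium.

25.25

Firm B's profit: π = q_B(55 − 5q_B − 2q_A) − 4q_B.
∂π/∂q_B = 51 − 10q_B − 2q_A = 0 ⇒ q_B = 5.1 − 0.2q_A.
The game is symmetric, so in equilibrium q_A = q_B: the reaction function gives 1.2q_B = 5.1, hence q_B = 4.25.
P_B = 55 − 5·4.25 − 2·4.25 = 25.25.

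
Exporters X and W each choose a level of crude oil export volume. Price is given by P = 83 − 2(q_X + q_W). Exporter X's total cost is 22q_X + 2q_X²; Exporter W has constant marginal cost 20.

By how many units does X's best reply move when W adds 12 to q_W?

Exporter X's profit: π = q_X(83 − 2(q_X + q_W)) − 22q_X − 2q_X².
∂π/∂q_X = 61 − 8q_X − 2q_W = 0, so q_X = 7.625 − 0.25q_W.
The reaction-function slope is −0.25, so a 12-unit rise in q_W moves q_X by −0.25 × 12 = −3. X's best response falls — the actions are strategic substitutes.

-3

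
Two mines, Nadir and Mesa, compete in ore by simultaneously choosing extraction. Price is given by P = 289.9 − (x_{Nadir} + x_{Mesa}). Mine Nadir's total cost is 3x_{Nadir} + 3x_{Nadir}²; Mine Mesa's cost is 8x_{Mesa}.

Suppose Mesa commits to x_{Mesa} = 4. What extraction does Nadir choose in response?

Mine Nadir's profit: π = x_{Nadir}(289.9 − (x_{Nadir} + x_{Mesa})) − 3x_{Nadir} − 3x_{Nadir}².
∂π/∂x_{Nadir} = 286.9 − 8x_{Nadir} − x_{Mesa} = 0, so x_{Nadir} = 35.8625 − 0.125x_{Mesa}.
At x_{Mesa} = 4: x_{Nadir} = 35.8625 − 0.125·4 = 35.3625.

35.3625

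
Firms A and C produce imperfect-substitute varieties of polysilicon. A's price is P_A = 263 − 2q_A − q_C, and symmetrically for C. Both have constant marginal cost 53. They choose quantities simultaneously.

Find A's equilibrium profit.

3528

Firm A's profit: π = q_A(263 − 2q_A − q_C) − 53q_A.
∂π/∂q_A = 210 − 4q_A − q_C = 0 ⇒ q_A = 52.5 − 0.25q_C.
The game is symmetric, so in equilibrium q_C = q_A: the reaction function gives 1.25q_A = 52.5, hence q_A = 42.
P_A = 263 − 2·42 − 42 = 137.
Profit = (137 − 53)·42 = 3528.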